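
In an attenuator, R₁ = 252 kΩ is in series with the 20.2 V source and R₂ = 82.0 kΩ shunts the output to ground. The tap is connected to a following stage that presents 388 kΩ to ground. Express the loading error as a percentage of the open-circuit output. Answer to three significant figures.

13.8 %

Unloaded V = 20.2 × 82.0/334.0 = 4.9593 V.
Loaded: R₂‖R_L = 67.69 kΩ, giving V = 20.2 × 67.69/319.7 = 4.2773 V.
Drop = (4.9593 − 4.2773) / 4.9593 = 13.8 %.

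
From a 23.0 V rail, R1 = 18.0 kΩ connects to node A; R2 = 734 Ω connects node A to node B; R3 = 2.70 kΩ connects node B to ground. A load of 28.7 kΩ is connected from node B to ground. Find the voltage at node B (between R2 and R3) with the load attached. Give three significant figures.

At node B, R3 is in parallel with the load: R3‖R_L = 2468 Ω.
Below node A the resistance is R2 + (R3‖R_L) = 3202 Ω, so V_A = 23.0 × 3202/21200 = 3.473 V.
Then V_B = V_A × (R3‖R_L)/(R2 + R3‖R_L) = 3.473 × 2468/3202 = 2.68 V.

V ≈ 2.68 V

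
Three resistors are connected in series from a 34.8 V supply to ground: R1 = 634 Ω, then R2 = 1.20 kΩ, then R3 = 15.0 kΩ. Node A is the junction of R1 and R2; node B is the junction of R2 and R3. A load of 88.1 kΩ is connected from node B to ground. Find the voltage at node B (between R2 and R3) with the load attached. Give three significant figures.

V ≈ 30.4 V

At node B, R3 is in parallel with the load: R3‖R_L = 12820 Ω.
Below node A the resistance is R2 + (R3‖R_L) = 14020 Ω, so V_A = 34.8 × 14020/14650 = 33.29 V.
Then V_B = V_A × (R3‖R_L)/(R2 + R3‖R_L) = 33.29 × 12820/14020 = 30.4 V.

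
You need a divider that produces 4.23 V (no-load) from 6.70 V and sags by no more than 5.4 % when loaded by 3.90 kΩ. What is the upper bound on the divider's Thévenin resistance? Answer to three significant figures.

Loading drop = R_th/(R_th + R_L) ≤ 0.0540, so R_th ≤ R_L · ε/(1−ε) = 3.90 kΩ × 0.0540/0.9460 = 223 Ω.

R_th ≤ 223 Ω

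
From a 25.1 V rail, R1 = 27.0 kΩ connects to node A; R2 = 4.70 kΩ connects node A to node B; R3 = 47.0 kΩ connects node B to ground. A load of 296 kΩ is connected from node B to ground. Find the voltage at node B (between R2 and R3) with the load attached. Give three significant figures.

At node B, R3 is in parallel with the load: R3‖R_L = 40.56 kΩ.
Below node A the resistance is R2 + (R3‖R_L) = 45.26 kΩ, so V_A = 25.1 × 45.26/72.26 = 15.72 V.
Then V_B = V_A × (R3‖R_L)/(R2 + R3‖R_L) = 15.72 × 40.56/45.26 = 14.1 V.

V ≈ 14.1 V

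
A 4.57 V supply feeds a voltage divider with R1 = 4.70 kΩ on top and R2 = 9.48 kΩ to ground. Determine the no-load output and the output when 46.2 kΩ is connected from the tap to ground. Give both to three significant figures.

Open-circuit: V = 4.57 × 9.48/(4.70 + 9.48) = 3.06 V.
With the load, R2 becomes R2‖R_L = 7.866 kΩ, so V = 4.57 × 7.866/12.57 = 2.86 V.

Unloaded: 3.06 V; loaded: 2.86 V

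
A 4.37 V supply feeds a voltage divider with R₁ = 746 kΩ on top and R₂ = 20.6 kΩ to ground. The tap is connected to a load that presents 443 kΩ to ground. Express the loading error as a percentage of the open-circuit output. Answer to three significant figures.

The divider's output (Thévenin) resistance is R₁‖R₂ = 20.05 kΩ.
Fractional drop under load = R_th/(R_th + R_L) = 20.05 / (20.05 + 443) = 0.04329.
So the output falls by 4.33 %.

4.33 %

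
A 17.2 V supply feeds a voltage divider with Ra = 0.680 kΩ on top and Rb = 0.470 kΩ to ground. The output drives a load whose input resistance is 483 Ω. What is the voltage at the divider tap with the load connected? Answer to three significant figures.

The load sits in parallel with Rb: Rb‖R_L = (470 × 483) / (470 + 483) = 238.2 Ω.
V_out = 17.2 × 238.2 / (680 + 238.2) = 17.2 × 238.2/918.2 = 4.46 V.
(Unloaded it would have been 7.03 V.)

V_out ≈ 4.46 V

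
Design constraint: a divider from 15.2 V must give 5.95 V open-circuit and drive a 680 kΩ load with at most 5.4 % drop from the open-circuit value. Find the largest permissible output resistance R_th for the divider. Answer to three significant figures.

R_th ≤ 38.8 kΩ

Loading drop = R_th/(R_th + R_L) ≤ 0.0540, so R_th ≤ R_L · ε/(1−ε) = 680 kΩ × 0.0540/0.9460 = 38.8 kΩ.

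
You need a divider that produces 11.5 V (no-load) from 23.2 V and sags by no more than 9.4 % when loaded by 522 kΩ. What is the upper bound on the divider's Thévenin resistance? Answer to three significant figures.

R_th ≤ 54.2 kΩ

Loading drop = R_th/(R_th + R_L) ≤ 0.0940, so R_th ≤ R_L · ε/(1−ε) = 522 kΩ × 0.0940/0.9060 = 54.2 kΩ.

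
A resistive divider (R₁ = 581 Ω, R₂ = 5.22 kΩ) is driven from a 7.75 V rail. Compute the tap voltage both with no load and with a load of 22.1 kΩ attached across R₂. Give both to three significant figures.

Open-circuit: V = 7.75 × 5220/(581 + 5220) = 6.97 V.
With the load, R₂ becomes R₂‖R_L = 4223 Ω, so V = 7.75 × 4223/4804 = 6.81 V.

Unloaded: 6.97 V; loaded: 6.81 V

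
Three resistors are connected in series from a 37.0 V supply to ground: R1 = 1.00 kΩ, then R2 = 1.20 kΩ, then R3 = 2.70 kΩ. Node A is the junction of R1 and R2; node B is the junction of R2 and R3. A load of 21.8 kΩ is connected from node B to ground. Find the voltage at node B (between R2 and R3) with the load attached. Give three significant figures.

V ≈ 19.3 V

At node B, R3 is in parallel with the load: R3‖R_L = 2.402 kΩ.
Below node A the resistance is R2 + (R3‖R_L) = 3.602 kΩ, so V_A = 37.0 × 3.602/4.602 = 28.96 V.
Then V_B = V_A × (R3‖R_L)/(R2 + R3‖R_L) = 28.96 × 2.402/3.602 = 19.3 V.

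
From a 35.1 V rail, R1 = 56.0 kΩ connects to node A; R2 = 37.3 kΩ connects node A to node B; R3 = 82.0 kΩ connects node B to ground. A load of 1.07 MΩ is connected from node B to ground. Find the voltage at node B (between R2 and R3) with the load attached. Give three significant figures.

At node B, R3 is in parallel with the load: R3‖R_L = 76.16 kΩ.
Below node A the resistance is R2 + (R3‖R_L) = 113.5 kΩ, so V_A = 35.1 × 113.5/169.5 = 23.50 V.
Then V_B = V_A × (R3‖R_L)/(R2 + R3‖R_L) = 23.50 × 76.16/113.5 = 15.8 V.

V ≈ 15.8 V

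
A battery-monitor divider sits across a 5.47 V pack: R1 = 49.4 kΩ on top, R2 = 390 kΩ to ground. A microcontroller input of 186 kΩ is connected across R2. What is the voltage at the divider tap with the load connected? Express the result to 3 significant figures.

V_out ≈ 3.93 V

The load sits in parallel with R2: R2‖R_L = (390 × 186) / (390 + 186) = 125.9 kΩ.
V_out = 5.47 × 125.9 / (49.4 + 125.9) = 5.47 × 125.9/175.3 = 3.93 V.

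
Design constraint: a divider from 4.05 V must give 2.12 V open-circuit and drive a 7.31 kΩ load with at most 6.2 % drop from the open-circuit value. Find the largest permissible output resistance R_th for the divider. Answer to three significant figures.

R_th ≤ 483 Ω

Loading drop = R_th/(R_th + R_L) ≤ 0.0620, so R_th ≤ R_L · ε/(1−ε) = 7.31 kΩ × 0.0620/0.9380 = 483 Ω.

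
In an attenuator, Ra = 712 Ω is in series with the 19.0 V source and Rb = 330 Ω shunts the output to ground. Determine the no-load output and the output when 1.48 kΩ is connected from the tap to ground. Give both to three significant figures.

Unloaded: 6.02 V; loaded: 5.22 V

Open-circuit: V = 19.0 × 330/(712 + 330) = 6.02 V.
With the load, Rb becomes Rb‖R_L = 269.8 Ω, so V = 19.0 × 269.8/981.8 = 5.22 V.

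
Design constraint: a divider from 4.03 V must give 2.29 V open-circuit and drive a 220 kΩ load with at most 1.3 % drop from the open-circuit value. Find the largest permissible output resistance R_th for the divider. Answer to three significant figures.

R_th ≤ 2.90 kΩ

Loading drop = R_th/(R_th + R_L) ≤ 0.0130, so R_th ≤ R_L · ε/(1−ε) = 220 kΩ × 0.0130/0.9870 = 2.90 kΩ.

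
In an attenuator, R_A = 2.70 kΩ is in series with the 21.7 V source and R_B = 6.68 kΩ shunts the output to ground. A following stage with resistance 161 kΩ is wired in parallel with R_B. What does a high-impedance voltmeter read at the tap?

V_out ≈ 15.3 V

The load sits in parallel with R_B: R_B‖R_L = (6.68 × 161) / (6.68 + 161) = 6.414 kΩ.
V_out = 21.7 × 6.414 / (2.70 + 6.414) = 21.7 × 6.414/9.114 = 15.3 V.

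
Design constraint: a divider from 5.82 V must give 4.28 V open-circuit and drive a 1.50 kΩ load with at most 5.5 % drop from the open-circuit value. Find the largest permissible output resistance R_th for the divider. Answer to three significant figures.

R_th ≤ 87.3 Ω

Loading drop = R_th/(R_th + R_L) ≤ 0.0550, so R_th ≤ R_L · ε/(1−ε) = 1.50 kΩ × 0.0550/0.9450 = 87.3 Ω.
(Any R1, R2 with R2/(R1+R2) = 0.735 and R1‖R2 ≤ 87.3 Ω will meet the spec.)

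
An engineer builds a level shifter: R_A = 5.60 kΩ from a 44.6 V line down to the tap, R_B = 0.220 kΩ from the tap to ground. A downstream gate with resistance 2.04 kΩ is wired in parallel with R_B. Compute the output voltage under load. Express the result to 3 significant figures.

V_out ≈ 1.53 V

The load sits in parallel with R_B: R_B‖R_L = (220 × 2040) / (220 + 2040) = 198.6 Ω.
V_out = 44.6 × 198.6 / (5600 + 198.6) = 44.6 × 198.6/5799 = 1.53 V.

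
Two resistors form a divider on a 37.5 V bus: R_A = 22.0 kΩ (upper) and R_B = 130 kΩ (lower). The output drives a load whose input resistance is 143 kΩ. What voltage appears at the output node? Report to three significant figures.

V_out ≈ 28.3 V

The load sits in parallel with R_B: R_B‖R_L = (130 × 143) / (130 + 143) = 68.10 kΩ.
V_out = 37.5 × 68.10 / (22.0 + 68.10) = 37.5 × 68.10/90.10 = 28.3 V.
(Unloaded it would have been 32.1 V.)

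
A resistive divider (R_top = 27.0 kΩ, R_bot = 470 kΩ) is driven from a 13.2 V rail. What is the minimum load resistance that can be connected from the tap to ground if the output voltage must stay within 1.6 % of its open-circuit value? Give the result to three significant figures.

Output resistance R_th = R_top‖R_bot = (27.0 × 470)/497.0 = 25.53 kΩ.
The fractional drop is R_th/(R_th + R_L); requiring this ≤ 0.0160 gives R_L ≥ R_th(1/0.0160 − 1) = 25.53 × 61.50 = 1.57 MΩ.

R_L(min) ≈ 1.57 MΩ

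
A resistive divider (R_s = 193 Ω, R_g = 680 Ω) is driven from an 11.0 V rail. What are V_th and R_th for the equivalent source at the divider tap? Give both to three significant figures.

V_th is the open-circuit tap voltage: 11.0 × 680/(193 + 680) = 8.57 V.
With the supply zeroed, R_s and R_g appear in parallel from the tap: R_th = R_s‖R_g = (193 × 680)/873.0 = 150 Ω.

V_th = 8.57 V, R_th = 150 Ω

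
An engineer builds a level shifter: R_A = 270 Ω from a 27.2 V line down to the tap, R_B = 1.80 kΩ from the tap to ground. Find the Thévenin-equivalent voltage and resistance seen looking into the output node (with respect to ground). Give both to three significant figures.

V_th = 23.7 V, R_th = 235 Ω

V_th is the open-circuit tap voltage: 27.2 × 1800/(270 + 1800) = 23.7 V.
With the supply zeroed, R_A and R_B appear in parallel from the tap: R_th = R_A‖R_B = (270 × 1800)/2070 = 235 Ω.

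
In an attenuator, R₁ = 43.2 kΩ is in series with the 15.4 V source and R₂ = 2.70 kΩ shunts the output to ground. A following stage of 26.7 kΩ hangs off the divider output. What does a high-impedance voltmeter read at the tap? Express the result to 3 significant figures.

V_out ≈ 0.827 V

The load sits in parallel with R₂: R₂‖R_L = (2.70 × 26.7) / (2.70 + 26.7) = 2.452 kΩ.
V_out = 15.4 × 2.452 / (43.2 + 2.452) = 15.4 × 2.452/45.65 = 0.827 V.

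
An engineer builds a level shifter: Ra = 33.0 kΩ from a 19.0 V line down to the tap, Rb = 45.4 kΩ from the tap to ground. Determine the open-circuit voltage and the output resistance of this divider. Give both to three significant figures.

V_th = 11.0 V, R_th = 19.1 kΩ

V_th is the open-circuit tap voltage: 19.0 × 45.4/(33.0 + 45.4) = 11.0 V.
With the supply zeroed, Ra and Rb appear in parallel from the tap: R_th = Ra‖Rb = (33.0 × 45.4)/78.40 = 19.1 kΩ.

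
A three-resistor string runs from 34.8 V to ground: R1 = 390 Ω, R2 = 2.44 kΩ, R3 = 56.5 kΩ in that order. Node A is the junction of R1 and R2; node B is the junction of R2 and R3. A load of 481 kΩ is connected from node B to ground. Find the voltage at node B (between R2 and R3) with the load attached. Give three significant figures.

V ≈ 33.0 V

At node B, R3 is in parallel with the load: R3‖R_L = 50560 Ω.
Below node A the resistance is R2 + (R3‖R_L) = 53000 Ω, so V_A = 34.8 × 53000/53390 = 34.55 V.
Then V_B = V_A × (R3‖R_L)/(R2 + R3‖R_L) = 34.55 × 50560/53000 = 33.0 V.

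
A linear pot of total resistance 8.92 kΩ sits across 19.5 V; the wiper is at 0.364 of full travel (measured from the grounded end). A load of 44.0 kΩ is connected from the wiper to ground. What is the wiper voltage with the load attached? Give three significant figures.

V ≈ 6.78 V

The wiper splits the pot into (1−α)R = 5.673 kΩ above and αR = 3.247 kΩ below.
Lower section ‖ load = 3.024 kΩ.
V_wiper = 19.5 × 3.024/(5.673 + 3.024) = 6.78 V.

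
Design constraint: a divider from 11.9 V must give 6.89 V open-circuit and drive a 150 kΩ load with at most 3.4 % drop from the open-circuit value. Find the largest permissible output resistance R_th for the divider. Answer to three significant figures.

Loading drop = R_th/(R_th + R_L) ≤ 0.0340, so R_th ≤ R_L · ε/(1−ε) = 150 kΩ × 0.0340/0.9660 = 5.28 kΩ.

R_th ≤ 5.28 kΩ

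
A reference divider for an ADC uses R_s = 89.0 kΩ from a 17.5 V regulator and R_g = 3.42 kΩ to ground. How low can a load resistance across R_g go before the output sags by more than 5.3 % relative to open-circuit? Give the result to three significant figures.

Output resistance R_th = R_s‖R_g = (89.0 × 3.42)/92.42 = 3.293 kΩ.
The fractional drop is R_th/(R_th + R_L); requiring this ≤ 0.0530 gives R_L ≥ R_th(1/0.0530 − 1) = 3.293 × 17.87 = 58.8 kΩ.

R_L(min) ≈ 58.8 kΩ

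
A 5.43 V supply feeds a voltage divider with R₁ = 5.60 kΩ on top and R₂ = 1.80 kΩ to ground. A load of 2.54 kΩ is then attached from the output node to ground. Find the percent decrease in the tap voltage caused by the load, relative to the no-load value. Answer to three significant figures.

The divider's output (Thévenin) resistance is R₁‖R₂ = 1.362 kΩ.
Fractional drop under load = R_th/(R_th + R_L) = 1.362 / (1.362 + 2.54) = 0.3491.
So the output falls by 34.9 %.

34.9 %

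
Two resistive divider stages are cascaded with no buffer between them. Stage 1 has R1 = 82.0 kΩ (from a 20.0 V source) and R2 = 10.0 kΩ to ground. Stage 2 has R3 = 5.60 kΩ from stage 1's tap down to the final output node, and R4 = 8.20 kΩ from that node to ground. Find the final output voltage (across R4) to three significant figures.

Stage 2 presents R3+R4 = 13.80 kΩ as a load on stage 1's tap.
Stage 1's lower leg becomes R2‖(R3+R4) = 5.798 kΩ, so V_mid = 20.0 × 5.798/87.80 = 1.321 V.
Stage 2 is itself unloaded: V_out = V_mid × R4/(R3+R4) = 1.321 × 8.20/13.80 = 0.785 V.

V_out ≈ 0.785 V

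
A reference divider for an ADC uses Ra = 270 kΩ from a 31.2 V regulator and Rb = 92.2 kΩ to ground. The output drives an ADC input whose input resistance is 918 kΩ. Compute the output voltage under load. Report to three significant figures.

The load sits in parallel with Rb: Rb‖R_L = (92.2 × 918) / (92.2 + 918) = 83.78 kΩ.
V_out = 31.2 × 83.78 / (270 + 83.78) = 31.2 × 83.78/353.8 = 7.39 V.

V_out ≈ 7.39 V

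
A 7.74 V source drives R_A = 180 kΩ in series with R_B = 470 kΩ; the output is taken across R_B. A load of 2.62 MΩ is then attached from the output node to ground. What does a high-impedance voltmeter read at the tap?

The load sits in parallel with R_B: R_B‖R_L = (470 × 2620) / (470 + 2620) = 398.5 kΩ.
V_out = 7.74 × 398.5 / (180 + 398.5) = 7.74 × 398.5/578.5 = 5.33 V.

V_out ≈ 5.33 V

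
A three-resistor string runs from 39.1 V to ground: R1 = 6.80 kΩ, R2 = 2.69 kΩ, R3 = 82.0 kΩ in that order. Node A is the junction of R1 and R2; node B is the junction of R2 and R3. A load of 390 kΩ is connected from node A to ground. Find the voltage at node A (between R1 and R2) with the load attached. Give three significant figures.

Below node A the series string R2+R3 = 84.69 kΩ sits in parallel with the 390 kΩ load: 69.58 kΩ.
V_A = 39.1 × 69.58/(6.80 + 69.58) = 35.6 V.

V ≈ 35.6 V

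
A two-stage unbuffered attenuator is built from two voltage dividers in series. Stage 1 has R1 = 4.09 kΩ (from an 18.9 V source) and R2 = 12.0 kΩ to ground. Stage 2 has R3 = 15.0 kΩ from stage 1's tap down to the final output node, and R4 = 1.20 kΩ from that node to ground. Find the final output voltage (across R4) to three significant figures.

Stage 2 presents R3+R4 = 16.20 kΩ as a load on stage 1's tap.
Stage 1's lower leg becomes R2‖(R3+R4) = 6.894 kΩ, so V_mid = 18.9 × 6.894/10.98 = 11.86 V.
Stage 2 is itself unloaded: V_out = V_mid × R4/(R3+R4) = 11.86 × 1.20/16.20 = 0.879 V.

V_out ≈ 0.879 V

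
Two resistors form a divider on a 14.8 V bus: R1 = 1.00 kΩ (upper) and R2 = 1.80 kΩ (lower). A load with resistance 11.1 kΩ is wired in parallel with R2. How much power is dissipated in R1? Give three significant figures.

P ≈ 33.7 mW

Total resistance from the source is R1 + (R2‖R_L) = 2.549 kΩ, so I = 14.8/2.549 kΩ = 5.807 mA.
P = I²·R1 = (5.807 mA)² × 1.00 kΩ = 33.7 mW.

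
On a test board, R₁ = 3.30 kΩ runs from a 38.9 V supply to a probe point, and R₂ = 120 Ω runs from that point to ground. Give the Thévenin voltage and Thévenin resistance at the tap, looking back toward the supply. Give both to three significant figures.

V_th = 1.36 V, R_th = 116 Ω

V_th is the open-circuit tap voltage: 38.9 × 120/(3300 + 120) = 1.36 V.
With the supply zeroed, R₁ and R₂ appear in parallel from the tap: R_th = R₁‖R₂ = (3300 × 120)/3420 = 116 Ω.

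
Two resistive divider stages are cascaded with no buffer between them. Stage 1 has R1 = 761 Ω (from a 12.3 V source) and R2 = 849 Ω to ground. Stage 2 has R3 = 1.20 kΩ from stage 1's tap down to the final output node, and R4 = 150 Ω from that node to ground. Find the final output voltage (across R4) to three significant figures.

Stage 2 presents R3+R4 = 1350 Ω as a load on stage 1's tap.
Stage 1's lower leg becomes R2‖(R3+R4) = 521.2 Ω, so V_mid = 12.3 × 521.2/1282 = 5.000 V.
Stage 2 is itself unloaded: V_out = V_mid × R4/(R3+R4) = 5.000 × 150/1350 = 0.556 V.

V_out ≈ 0.556 V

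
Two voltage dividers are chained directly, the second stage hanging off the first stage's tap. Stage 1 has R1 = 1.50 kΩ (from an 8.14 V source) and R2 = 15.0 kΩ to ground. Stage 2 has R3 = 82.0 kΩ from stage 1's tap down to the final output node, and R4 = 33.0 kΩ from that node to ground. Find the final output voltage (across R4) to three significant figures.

Stage 2 presents R3+R4 = 115.0 kΩ as a load on stage 1's tap.
Stage 1's lower leg becomes R2‖(R3+R4) = 13.27 kΩ, so V_mid = 8.14 × 13.27/14.77 = 7.313 V.
Stage 2 is itself unloaded: V_out = V_mid × R4/(R3+R4) = 7.313 × 33.0/115.0 = 2.10 V.

V_out ≈ 2.10 V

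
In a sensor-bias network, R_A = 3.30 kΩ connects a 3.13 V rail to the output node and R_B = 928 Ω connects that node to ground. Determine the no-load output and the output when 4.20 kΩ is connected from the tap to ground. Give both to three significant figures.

Unloaded: 0.687 V; loaded: 0.586 V

Open-circuit: V = 3.13 × 928/(3300 + 928) = 0.687 V.
With the load, R_B becomes R_B‖R_L = 760.1 Ω, so V = 3.13 × 760.1/4060 = 0.586 V.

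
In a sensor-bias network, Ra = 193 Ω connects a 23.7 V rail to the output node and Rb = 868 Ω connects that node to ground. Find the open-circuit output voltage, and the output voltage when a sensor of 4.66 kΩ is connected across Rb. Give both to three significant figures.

Unloaded: 19.4 V; loaded: 18.8 V

Open-circuit: V = 23.7 × 868/(193 + 868) = 19.4 V.
With the load, Rb becomes Rb‖R_L = 731.7 Ω, so V = 23.7 × 731.7/924.7 = 18.8 V.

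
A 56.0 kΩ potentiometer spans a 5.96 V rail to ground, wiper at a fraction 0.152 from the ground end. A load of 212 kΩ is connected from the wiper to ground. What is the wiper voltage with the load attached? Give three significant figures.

V ≈ 0.876 V

The wiper splits the pot into (1−α)R = 47.49 kΩ above and αR = 8.512 kΩ below.
Lower section ‖ load = 8.183 kΩ.
V_wiper = 5.96 × 8.183/(47.49 + 8.183) = 0.876 V.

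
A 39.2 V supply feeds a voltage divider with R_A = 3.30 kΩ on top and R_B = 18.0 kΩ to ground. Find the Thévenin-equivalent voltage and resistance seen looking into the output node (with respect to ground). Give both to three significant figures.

V_th is the open-circuit tap voltage: 39.2 × 18.0/(3.30 + 18.0) = 33.1 V.
With the supply zeroed, R_A and R_B appear in parallel from the tap: R_th = R_A‖R_B = (3.30 × 18.0)/21.30 = 2.79 kΩ.

V_th = 33.1 V, R_th = 2.79 kΩ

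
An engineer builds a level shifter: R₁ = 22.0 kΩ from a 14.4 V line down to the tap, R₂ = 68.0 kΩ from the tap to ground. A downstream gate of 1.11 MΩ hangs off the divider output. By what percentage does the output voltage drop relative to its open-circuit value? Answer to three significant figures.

The divider's output (Thévenin) resistance is R₁‖R₂ = 16.62 kΩ.
Fractional drop under load = R_th/(R_th + R_L) = 16.62 / (16.62 + 1110) = 0.01475.
So the output falls by 1.48 %.

1.48 %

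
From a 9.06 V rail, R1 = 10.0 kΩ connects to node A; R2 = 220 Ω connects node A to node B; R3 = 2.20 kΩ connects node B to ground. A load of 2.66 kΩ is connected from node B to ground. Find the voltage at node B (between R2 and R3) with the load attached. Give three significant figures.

V ≈ 0.955 V

At node B, R3 is in parallel with the load: R3‖R_L = 1204 Ω.
Below node A the resistance is R2 + (R3‖R_L) = 1424 Ω, so V_A = 9.06 × 1424/11420 = 1.129 V.
Then V_B = V_A × (R3‖R_L)/(R2 + R3‖R_L) = 1.129 × 1204/1424 = 0.955 V.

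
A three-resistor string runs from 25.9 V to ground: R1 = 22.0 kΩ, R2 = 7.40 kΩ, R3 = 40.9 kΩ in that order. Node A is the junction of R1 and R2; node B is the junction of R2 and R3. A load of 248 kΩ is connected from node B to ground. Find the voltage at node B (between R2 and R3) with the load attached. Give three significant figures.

V ≈ 14.1 V

At node B, R3 is in parallel with the load: R3‖R_L = 35.11 kΩ.
Below node A the resistance is R2 + (R3‖R_L) = 42.51 kΩ, so V_A = 25.9 × 42.51/64.51 = 17.07 V.
Then V_B = V_A × (R3‖R_L)/(R2 + R3‖R_L) = 17.07 × 35.11/42.51 = 14.1 V.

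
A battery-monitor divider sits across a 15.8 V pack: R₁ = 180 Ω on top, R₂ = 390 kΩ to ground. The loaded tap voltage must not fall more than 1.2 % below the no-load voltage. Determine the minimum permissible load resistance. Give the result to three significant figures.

R_L(min) ≈ 14.8 kΩ

Output resistance R_th = R₁‖R₂ = (180 × 390000)/390200 = 179.9 Ω.
The fractional drop is R_th/(R_th + R_L); requiring this ≤ 0.0120 gives R_L ≥ R_th(1/0.0120 − 1) = 179.9 × 82.33 = 14.8 kΩ.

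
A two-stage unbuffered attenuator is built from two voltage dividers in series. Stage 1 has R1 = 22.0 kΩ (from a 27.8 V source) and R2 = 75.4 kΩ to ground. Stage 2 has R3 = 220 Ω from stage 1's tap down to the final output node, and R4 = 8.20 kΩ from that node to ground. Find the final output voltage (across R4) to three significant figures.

Stage 2 presents R3+R4 = 8420 Ω as a load on stage 1's tap.
Stage 1's lower leg becomes R2‖(R3+R4) = 7574 Ω, so V_mid = 27.8 × 7574/29570 = 7.120 V.
Stage 2 is itself unloaded: V_out = V_mid × R4/(R3+R4) = 7.120 × 8200/8420 = 6.93 V.

V_out ≈ 6.93 V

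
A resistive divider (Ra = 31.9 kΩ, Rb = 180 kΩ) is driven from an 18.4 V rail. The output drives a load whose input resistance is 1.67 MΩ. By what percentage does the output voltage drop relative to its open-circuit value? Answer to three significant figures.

The divider's output (Thévenin) resistance is Ra‖Rb = 27.10 kΩ.
Fractional drop under load = R_th/(R_th + R_L) = 27.10 / (27.10 + 1670) = 0.01597.
So the output falls by 1.60 %.

1.60 %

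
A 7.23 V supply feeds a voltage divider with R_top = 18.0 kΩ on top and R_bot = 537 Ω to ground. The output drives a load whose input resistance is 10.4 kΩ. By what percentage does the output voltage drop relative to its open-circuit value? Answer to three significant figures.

4.77 %

The divider's output (Thévenin) resistance is R_top‖R_bot = 521.4 Ω.
Fractional drop under load = R_th/(R_th + R_L) = 521.4 / (521.4 + 10400) = 0.04774.
So the output falls by 4.77 %.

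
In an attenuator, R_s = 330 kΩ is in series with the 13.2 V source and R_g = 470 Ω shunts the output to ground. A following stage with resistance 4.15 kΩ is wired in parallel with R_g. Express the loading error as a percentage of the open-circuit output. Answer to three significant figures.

10.2 %

The divider's output (Thévenin) resistance is R_s‖R_g = 469.3 Ω.
Fractional drop under load = R_th/(R_th + R_L) = 469.3 / (469.3 + 4150) = 0.1016.
So the output falls by 10.2 %.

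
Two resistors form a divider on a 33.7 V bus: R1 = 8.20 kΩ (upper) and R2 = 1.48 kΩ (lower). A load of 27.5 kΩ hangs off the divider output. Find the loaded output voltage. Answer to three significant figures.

V_out ≈ 4.93 V

The load sits in parallel with R2: R2‖R_L = (1.48 × 27.5) / (1.48 + 27.5) = 1.404 kΩ.
V_out = 33.7 × 1.404 / (8.20 + 1.404) = 33.7 × 1.404/9.604 = 4.93 V.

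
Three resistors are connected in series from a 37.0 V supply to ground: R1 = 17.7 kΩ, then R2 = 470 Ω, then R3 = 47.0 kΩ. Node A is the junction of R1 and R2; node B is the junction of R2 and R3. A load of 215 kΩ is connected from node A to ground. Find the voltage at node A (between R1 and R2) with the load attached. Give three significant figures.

Below node A the series string R2+R3 = 47470 Ω sits in parallel with the 215000 Ω load: 38880 Ω.
V_A = 37.0 × 38880/(17700 + 38880) = 25.4 V.

V ≈ 25.4 V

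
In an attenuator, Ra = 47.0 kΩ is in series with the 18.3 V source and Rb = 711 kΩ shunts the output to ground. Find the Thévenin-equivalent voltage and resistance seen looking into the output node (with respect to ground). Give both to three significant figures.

V_th is the open-circuit tap voltage: 18.3 × 711/(47.0 + 711) = 17.2 V.
With the supply zeroed, Ra and Rb appear in parallel from the tap: R_th = Ra‖Rb = (47.0 × 711)/758.0 = 44.1 kΩ.

V_th = 17.2 V, R_th = 44.1 kΩ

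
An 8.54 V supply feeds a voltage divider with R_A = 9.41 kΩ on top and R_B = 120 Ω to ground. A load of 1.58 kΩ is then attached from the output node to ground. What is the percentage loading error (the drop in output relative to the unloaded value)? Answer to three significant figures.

6.98 %

The divider's output (Thévenin) resistance is R_A‖R_B = 118.5 Ω.
Fractional drop under load = R_th/(R_th + R_L) = 118.5 / (118.5 + 1580) = 0.06976.
So the output falls by 6.98 %.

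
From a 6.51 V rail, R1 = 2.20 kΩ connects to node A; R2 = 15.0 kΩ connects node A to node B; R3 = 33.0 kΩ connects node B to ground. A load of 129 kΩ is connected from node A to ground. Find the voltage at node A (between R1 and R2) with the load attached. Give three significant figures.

V ≈ 6.12 V

Below node A the series string R2+R3 = 48.00 kΩ sits in parallel with the 129 kΩ load: 34.98 kΩ.
V_A = 6.51 × 34.98/(2.20 + 34.98) = 6.12 V.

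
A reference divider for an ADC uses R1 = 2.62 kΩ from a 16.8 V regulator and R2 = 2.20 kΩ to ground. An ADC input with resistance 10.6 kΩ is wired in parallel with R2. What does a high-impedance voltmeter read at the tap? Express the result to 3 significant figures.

V_out ≈ 6.89 V

The load sits in parallel with R2: R2‖R_L = (2.20 × 10.6) / (2.20 + 10.6) = 1.822 kΩ.
V_out = 16.8 × 1.822 / (2.62 + 1.822) = 16.8 × 1.822/4.442 = 6.89 V.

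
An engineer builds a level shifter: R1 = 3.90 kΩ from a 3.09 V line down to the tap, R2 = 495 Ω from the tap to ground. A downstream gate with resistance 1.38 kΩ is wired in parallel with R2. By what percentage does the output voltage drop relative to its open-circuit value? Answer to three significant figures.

The divider's output (Thévenin) resistance is R1‖R2 = 439.2 Ω.
Fractional drop under load = R_th/(R_th + R_L) = 439.2 / (439.2 + 1380) = 0.2414.
So the output falls by 24.1 %.

24.1 %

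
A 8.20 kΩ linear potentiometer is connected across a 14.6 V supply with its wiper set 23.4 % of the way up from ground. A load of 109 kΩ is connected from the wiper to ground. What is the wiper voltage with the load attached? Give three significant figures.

V ≈ 3.37 V

The wiper splits the pot into (1−α)R = 6.281 kΩ above and αR = 1.919 kΩ below.
Lower section ‖ load = 1.886 kΩ.
V_wiper = 14.6 × 1.886/(6.281 + 1.886) = 3.37 V.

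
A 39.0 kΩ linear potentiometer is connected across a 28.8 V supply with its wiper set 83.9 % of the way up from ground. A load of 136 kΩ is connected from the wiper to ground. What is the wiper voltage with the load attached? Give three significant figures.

The wiper splits the pot into (1−α)R = 6.279 kΩ above and αR = 32.72 kΩ below.
Lower section ‖ load = 26.38 kΩ.
V_wiper = 28.8 × 26.38/(6.279 + 26.38) = 23.3 V.

V ≈ 23.3 V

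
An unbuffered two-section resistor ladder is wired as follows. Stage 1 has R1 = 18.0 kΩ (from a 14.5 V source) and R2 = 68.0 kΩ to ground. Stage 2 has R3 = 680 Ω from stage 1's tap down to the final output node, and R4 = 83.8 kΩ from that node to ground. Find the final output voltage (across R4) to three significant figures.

Stage 2 presents R3+R4 = 84480 Ω as a load on stage 1's tap.
Stage 1's lower leg becomes R2‖(R3+R4) = 37670 Ω, so V_mid = 14.5 × 37670/55670 = 9.812 V.
Stage 2 is itself unloaded: V_out = V_mid × R4/(R3+R4) = 9.812 × 83800/84480 = 9.73 V.

V_out ≈ 9.73 V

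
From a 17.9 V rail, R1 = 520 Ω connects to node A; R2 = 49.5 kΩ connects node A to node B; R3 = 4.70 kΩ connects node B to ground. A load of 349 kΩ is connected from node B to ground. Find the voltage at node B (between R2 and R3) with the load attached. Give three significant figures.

V ≈ 1.52 V

At node B, R3 is in parallel with the load: R3‖R_L = 4638 Ω.
Below node A the resistance is R2 + (R3‖R_L) = 54140 Ω, so V_A = 17.9 × 54140/54660 = 17.73 V.
Then V_B = V_A × (R3‖R_L)/(R2 + R3‖R_L) = 17.73 × 4638/54140 = 1.52 V.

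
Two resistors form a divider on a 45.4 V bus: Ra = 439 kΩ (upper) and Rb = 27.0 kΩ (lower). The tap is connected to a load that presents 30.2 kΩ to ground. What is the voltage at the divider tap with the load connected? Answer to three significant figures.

V_out ≈ 1.43 V

The load sits in parallel with Rb: Rb‖R_L = (27.0 × 30.2) / (27.0 + 30.2) = 14.26 kΩ.
V_out = 45.4 × 14.26 / (439 + 14.26) = 45.4 × 14.26/453.3 = 1.43 V.
(Unloaded it would have been 2.63 V.)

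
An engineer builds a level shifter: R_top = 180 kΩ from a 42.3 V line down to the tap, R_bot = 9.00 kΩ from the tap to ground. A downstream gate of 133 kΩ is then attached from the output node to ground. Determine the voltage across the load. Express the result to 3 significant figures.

V_out ≈ 1.89 V

The load sits in parallel with R_bot: R_bot‖R_L = (9.00 × 133) / (9.00 + 133) = 8.430 kΩ.
V_out = 42.3 × 8.430 / (180 + 8.430) = 42.3 × 8.430/188.4 = 1.89 V.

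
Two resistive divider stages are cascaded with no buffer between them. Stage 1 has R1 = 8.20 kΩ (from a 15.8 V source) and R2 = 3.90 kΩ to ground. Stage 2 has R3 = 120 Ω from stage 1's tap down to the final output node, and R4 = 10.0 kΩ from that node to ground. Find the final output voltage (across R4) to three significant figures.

Stage 2 presents R3+R4 = 10120 Ω as a load on stage 1's tap.
Stage 1's lower leg becomes R2‖(R3+R4) = 2815 Ω, so V_mid = 15.8 × 2815/11020 = 4.038 V.
Stage 2 is itself unloaded: V_out = V_mid × R4/(R3+R4) = 4.038 × 10000/10120 = 3.99 V.

V_out ≈ 3.99 V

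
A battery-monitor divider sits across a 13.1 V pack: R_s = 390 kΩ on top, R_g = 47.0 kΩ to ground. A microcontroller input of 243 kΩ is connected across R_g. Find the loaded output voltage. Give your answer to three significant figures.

V_out ≈ 1.20 V

The load sits in parallel with R_g: R_g‖R_L = (47.0 × 243) / (47.0 + 243) = 39.38 kΩ.
V_out = 13.1 × 39.38 / (390 + 39.38) = 13.1 × 39.38/429.4 = 1.20 V.
(Unloaded it would have been 1.41 V.)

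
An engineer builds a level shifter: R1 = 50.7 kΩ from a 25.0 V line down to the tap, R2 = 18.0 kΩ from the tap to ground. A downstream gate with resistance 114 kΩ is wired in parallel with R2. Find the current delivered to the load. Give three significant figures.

I_L ≈ 0.0515 mA

R2‖R_L = 15.55 kΩ; V_out = 25.0 × 15.55/66.25 = 5.867 V.
I_L = V_out / R_L = 5.867 / 114 kΩ = 0.0515 mA.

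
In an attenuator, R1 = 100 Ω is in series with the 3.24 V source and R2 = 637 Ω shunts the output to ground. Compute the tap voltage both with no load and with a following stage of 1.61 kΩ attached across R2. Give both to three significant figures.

Open-circuit: V = 3.24 × 637/(100 + 637) = 2.80 V.
With the load, R2 becomes R2‖R_L = 456.4 Ω, so V = 3.24 × 456.4/556.4 = 2.66 V.

Unloaded: 2.80 V; loaded: 2.66 V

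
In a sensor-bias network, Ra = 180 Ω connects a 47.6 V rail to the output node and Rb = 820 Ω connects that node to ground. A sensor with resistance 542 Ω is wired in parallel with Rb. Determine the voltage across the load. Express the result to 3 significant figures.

V_out ≈ 30.7 V

The load sits in parallel with Rb: Rb‖R_L = (820 × 542) / (820 + 542) = 326.3 Ω.
V_out = 47.6 × 326.3 / (180 + 326.3) = 47.6 × 326.3/506.3 = 30.7 V.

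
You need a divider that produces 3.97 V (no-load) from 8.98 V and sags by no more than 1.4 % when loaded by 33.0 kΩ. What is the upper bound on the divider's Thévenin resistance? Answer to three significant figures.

Loading drop = R_th/(R_th + R_L) ≤ 0.0140, so R_th ≤ R_L · ε/(1−ε) = 33.0 kΩ × 0.0140/0.9860 = 469 Ω.
(Any R1, R2 with R2/(R1+R2) = 0.442 and R1‖R2 ≤ 469 Ω will meet the spec.)

R_th ≤ 469 Ω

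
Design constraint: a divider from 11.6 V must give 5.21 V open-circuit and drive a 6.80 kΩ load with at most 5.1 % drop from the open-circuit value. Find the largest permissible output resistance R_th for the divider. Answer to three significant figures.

R_th ≤ 365 Ω

Loading drop = R_th/(R_th + R_L) ≤ 0.0510, so R_th ≤ R_L · ε/(1−ε) = 6.80 kΩ × 0.0510/0.9490 = 365 Ω.
(Any R1, R2 with R2/(R1+R2) = 0.449 and R1‖R2 ≤ 365 Ω will meet the spec.)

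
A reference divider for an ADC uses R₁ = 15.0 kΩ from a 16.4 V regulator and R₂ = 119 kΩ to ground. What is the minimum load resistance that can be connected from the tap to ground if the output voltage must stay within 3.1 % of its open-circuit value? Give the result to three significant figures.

Output resistance R_th = R₁‖R₂ = (15.0 × 119)/134.0 = 13.32 kΩ.
The fractional drop is R_th/(R_th + R_L); requiring this ≤ 0.0310 gives R_L ≥ R_th(1/0.0310 − 1) = 13.32 × 31.26 = 416 kΩ.

R_L(min) ≈ 416 kΩ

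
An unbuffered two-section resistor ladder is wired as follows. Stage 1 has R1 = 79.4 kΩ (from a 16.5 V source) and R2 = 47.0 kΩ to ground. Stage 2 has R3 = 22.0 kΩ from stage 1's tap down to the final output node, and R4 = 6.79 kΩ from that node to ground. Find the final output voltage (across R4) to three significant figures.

Stage 2 presents R3+R4 = 28.79 kΩ as a load on stage 1's tap.
Stage 1's lower leg becomes R2‖(R3+R4) = 17.85 kΩ, so V_mid = 16.5 × 17.85/97.25 = 3.029 V.
Stage 2 is itself unloaded: V_out = V_mid × R4/(R3+R4) = 3.029 × 6.79/28.79 = 0.714 V.

V_out ≈ 0.714 V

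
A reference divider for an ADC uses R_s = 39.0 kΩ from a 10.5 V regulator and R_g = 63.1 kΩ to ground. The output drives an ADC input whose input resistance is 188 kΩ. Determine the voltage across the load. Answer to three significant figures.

The load sits in parallel with R_g: R_g‖R_L = (63.1 × 188) / (63.1 + 188) = 47.24 kΩ.
V_out = 10.5 × 47.24 / (39.0 + 47.24) = 10.5 × 47.24/86.24 = 5.75 V.

V_out ≈ 5.75 V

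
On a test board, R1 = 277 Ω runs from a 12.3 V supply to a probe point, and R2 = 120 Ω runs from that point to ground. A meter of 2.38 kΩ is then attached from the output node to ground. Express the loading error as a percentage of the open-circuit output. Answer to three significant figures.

3.40 %

The divider's output (Thévenin) resistance is R1‖R2 = 83.73 Ω.
Fractional drop under load = R_th/(R_th + R_L) = 83.73 / (83.73 + 2380) = 0.03398.
So the output falls by 3.40 %.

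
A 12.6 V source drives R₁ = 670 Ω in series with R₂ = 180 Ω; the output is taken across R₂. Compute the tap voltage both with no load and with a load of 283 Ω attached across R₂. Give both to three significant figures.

Unloaded: 2.67 V; loaded: 1.78 V

Open-circuit: V = 12.6 × 180/(670 + 180) = 2.67 V.
With the load, R₂ becomes R₂‖R_L = 110.0 Ω, so V = 12.6 × 110.0/780.0 = 1.78 V.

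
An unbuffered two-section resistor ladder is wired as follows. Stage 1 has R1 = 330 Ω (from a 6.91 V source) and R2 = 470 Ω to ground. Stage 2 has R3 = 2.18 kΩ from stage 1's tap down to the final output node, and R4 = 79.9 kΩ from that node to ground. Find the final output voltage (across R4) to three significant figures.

Stage 2 presents R3+R4 = 82080 Ω as a load on stage 1's tap.
Stage 1's lower leg becomes R2‖(R3+R4) = 467.3 Ω, so V_mid = 6.91 × 467.3/797.3 = 4.050 V.
Stage 2 is itself unloaded: V_out = V_mid × R4/(R3+R4) = 4.050 × 79900/82080 = 3.94 V.

V_out ≈ 3.94 V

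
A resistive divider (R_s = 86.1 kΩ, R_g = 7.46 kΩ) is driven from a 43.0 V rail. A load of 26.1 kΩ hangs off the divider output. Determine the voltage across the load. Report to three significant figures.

V_out ≈ 2.71 V

The load sits in parallel with R_g: R_g‖R_L = (7.46 × 26.1) / (7.46 + 26.1) = 5.802 kΩ.
V_out = 43.0 × 5.802 / (86.1 + 5.802) = 43.0 × 5.802/91.90 = 2.71 V.
(Unloaded it would have been 3.43 V.)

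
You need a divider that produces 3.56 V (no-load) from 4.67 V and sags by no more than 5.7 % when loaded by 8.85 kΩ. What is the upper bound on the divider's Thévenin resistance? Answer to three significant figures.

R_th ≤ 535 Ω

Loading drop = R_th/(R_th + R_L) ≤ 0.0570, so R_th ≤ R_L · ε/(1−ε) = 8.85 kΩ × 0.0570/0.9430 = 535 Ω.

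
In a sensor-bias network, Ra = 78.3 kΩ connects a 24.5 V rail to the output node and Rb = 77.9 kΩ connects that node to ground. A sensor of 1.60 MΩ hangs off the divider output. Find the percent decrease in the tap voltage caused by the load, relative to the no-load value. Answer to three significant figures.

The divider's output (Thévenin) resistance is Ra‖Rb = 39.05 kΩ.
Fractional drop under load = R_th/(R_th + R_L) = 39.05 / (39.05 + 1600) = 0.02382.
So the output falls by 2.38 %.

2.38 %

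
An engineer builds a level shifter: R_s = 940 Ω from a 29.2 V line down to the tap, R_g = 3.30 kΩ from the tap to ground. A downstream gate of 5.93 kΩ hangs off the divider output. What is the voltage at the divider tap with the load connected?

V_out ≈ 20.2 V

The load sits in parallel with R_g: R_g‖R_L = (3300 × 5930) / (3300 + 5930) = 2120 Ω.
V_out = 29.2 × 2120 / (940 + 2120) = 29.2 × 2120/3060 = 20.2 V.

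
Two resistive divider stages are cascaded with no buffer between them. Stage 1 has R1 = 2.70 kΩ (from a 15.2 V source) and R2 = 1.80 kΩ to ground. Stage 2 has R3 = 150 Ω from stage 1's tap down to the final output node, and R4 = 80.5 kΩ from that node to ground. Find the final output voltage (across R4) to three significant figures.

Stage 2 presents R3+R4 = 80650 Ω as a load on stage 1's tap.
Stage 1's lower leg becomes R2‖(R3+R4) = 1761 Ω, so V_mid = 15.2 × 1761/4461 = 6.000 V.
Stage 2 is itself unloaded: V_out = V_mid × R4/(R3+R4) = 6.000 × 80500/80650 = 5.99 V.

V_out ≈ 5.99 V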